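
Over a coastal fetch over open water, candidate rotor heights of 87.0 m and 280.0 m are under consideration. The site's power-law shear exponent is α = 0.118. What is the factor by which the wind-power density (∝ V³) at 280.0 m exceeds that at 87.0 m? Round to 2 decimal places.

1.51

Speed ratio: V_B/V_A = (z_B/z_A)^α = (280.0/87.0)^0.118 = (3.2184)^0.118 = 1.14789
Power-density ratio: P_B/P_A = (V_B/V_A)³ = (1.14789)³ = 1.51253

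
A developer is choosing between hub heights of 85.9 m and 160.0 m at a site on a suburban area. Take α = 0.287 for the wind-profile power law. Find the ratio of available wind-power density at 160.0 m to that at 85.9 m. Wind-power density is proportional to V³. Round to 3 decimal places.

Speed ratio: V_B/V_A = (z_B/z_A)^α = (160.0/85.9)^0.287 = (1.8626)^0.287 = 1.19544
Power-density ratio: P_B/P_A = (V_B/V_A)³ = (1.19544)³ = 1.70836

1.708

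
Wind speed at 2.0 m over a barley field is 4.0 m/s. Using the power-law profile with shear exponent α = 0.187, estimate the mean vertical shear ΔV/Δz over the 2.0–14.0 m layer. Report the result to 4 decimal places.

0.1463 m/s/m

Power law: V₂ = V₁ · (z₂/z₁)^α = 4.0 × (7.0000)^0.187 = 5.7556 m/s
ΔV/Δz = (5.7556 − 4.0)/(14.0 − 2.0) = 1.7556/12.0000 = 0.14630 m/s/m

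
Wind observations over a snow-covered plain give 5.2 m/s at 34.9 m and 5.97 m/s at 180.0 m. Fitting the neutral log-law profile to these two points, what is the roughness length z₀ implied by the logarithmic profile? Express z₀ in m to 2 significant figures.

z₀ ≈ 0.00054 m

Log law: V(z) ∝ ln(z/z₀). With r = V₁/V₂ = 5.2/5.97 = 0.87102,
r · ln(z₂/z₀) = ln(z₁/z₀) ⇒ ln z₀ = (ln z₁ − r·ln z₂)/(1 − r)
ln z₀ = (3.55249 − 0.87102×5.19296) / 0.12898 = -7.5260
z₀ = exp(-7.5260) = 0.0005389 m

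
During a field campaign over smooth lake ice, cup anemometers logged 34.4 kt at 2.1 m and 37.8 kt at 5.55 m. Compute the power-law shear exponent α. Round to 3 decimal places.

Power law: V₂/V₁ = (z₂/z₁)^α ⇒ α = ln(V₂/V₁) / ln(z₂/z₁)
α = ln(37.8/34.4) / ln(5.55/2.1) = ln(1.0988) / ln(2.6429)
  = 0.09425 / 0.97186 = 0.09698

α ≈ 0.097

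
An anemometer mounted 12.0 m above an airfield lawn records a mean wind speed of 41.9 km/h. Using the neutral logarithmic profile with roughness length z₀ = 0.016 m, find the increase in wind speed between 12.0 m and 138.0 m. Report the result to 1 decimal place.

Log law: V₂ = V₁ · ln(z₂/z₀)/ln(z₁/z₀) = 41.9 × 9.0624/6.6201 = 57.3582 km/h
ΔV = 57.3582 − 41.9 = 15.4582 km/h

15.5 km/h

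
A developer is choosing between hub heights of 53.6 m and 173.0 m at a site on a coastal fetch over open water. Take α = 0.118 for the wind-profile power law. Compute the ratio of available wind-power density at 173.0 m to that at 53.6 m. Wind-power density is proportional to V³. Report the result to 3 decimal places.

1.514

Speed ratio: V_B/V_A = (z_B/z_A)^α = (173.0/53.6)^0.118 = (3.2276)^0.118 = 1.14828
Power-density ratio: P_B/P_A = (V_B/V_A)³ = (1.14828)³ = 1.51406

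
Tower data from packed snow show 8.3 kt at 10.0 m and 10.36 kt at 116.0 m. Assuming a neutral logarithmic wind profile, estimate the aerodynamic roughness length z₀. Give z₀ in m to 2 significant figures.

z₀ ≈ 0.00051 m

Log law: V(z) ∝ ln(z/z₀). With r = V₁/V₂ = 8.3/10.36 = 0.80116,
r · ln(z₂/z₀) = ln(z₁/z₀) ⇒ ln z₀ = (ln z₁ − r·ln z₂)/(1 − r)
ln z₀ = (2.30259 − 0.80116×4.75359) / 0.19884 = -7.5728
z₀ = exp(-7.5728) = 0.0005142 m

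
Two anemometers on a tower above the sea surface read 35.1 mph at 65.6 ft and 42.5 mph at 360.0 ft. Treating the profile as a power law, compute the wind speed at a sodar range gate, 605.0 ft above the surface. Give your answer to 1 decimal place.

First find α: α = ln(V₂/V₁)/ln(z₂/z₁) = ln(42.5/35.1)/ln(360.0/65.6) = 0.19130/1.70253 = 0.1124
Extrapolate from 360.0 ft to 605.0 ft: V₃ = 42.5 × (605.0/360.0)^0.1124 = 42.5 × 1.0601 = 45.0528 mph

45.1 mph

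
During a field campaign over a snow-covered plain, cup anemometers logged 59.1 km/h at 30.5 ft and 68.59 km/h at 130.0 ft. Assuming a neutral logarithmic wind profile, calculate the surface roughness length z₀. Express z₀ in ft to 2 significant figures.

z₀ ≈ 0.0037 ft

Log law: V(z) ∝ ln(z/z₀). With r = V₁/V₂ = 59.1/68.59 = 0.86164,
r · ln(z₂/z₀) = ln(z₁/z₀) ⇒ ln z₀ = (ln z₁ − r·ln z₂)/(1 − r)
ln z₀ = (3.41773 − 0.86164×4.86753) / 0.13836 = -5.6111
z₀ = exp(-5.6111) = 0.003657 ft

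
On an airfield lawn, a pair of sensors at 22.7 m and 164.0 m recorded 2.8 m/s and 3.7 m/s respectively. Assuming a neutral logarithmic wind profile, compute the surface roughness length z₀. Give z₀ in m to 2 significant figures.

z₀ ≈ 0.048 m

Log law: V(z) ∝ ln(z/z₀). With r = V₁/V₂ = 2.8/3.7 = 0.75676,
r · ln(z₂/z₀) = ln(z₁/z₀) ⇒ ln z₀ = (ln z₁ − r·ln z₂)/(1 − r)
ln z₀ = (3.12236 − 0.75676×5.09987) / 0.24324 = -3.0299
z₀ = exp(-3.0299) = 0.04832 m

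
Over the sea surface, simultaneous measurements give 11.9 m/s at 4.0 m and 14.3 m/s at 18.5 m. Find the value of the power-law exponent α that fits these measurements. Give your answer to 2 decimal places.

Power law: V₂/V₁ = (z₂/z₁)^α ⇒ α = ln(V₂/V₁) / ln(z₂/z₁)
α = ln(14.3/11.9) / ln(18.5/4.0) = ln(1.2017) / ln(4.6250)
  = 0.18372 / 1.53148 = 0.11996

α ≈ 0.12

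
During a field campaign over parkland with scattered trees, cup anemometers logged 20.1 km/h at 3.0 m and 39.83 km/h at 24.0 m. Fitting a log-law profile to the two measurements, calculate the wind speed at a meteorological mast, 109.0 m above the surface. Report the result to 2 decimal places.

Log law: V ∝ ln(z/z₀). From the pair, with r = V₁/V₂ = 0.50464,
ln z₀ = (ln z₁ − r·ln z₂)/(1 − r) = (1.0986 − 0.50464×3.1781)/0.49536 = -1.0198 → z₀ = 0.3607 m
V₃ = V₁ · ln(z₃/z₀)/ln(z₁/z₀) = 20.1 × 5.7112/2.1184 = 54.1883 km/h

54.19 km/h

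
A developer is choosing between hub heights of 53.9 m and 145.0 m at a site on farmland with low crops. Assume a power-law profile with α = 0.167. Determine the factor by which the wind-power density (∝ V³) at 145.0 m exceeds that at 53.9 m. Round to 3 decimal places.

Speed ratio: V_B/V_A = (z_B/z_A)^α = (145.0/53.9)^0.167 = (2.6902)^0.167 = 1.17970
Power-density ratio: P_B/P_A = (V_B/V_A)³ = (1.17970)³ = 1.64180

1.642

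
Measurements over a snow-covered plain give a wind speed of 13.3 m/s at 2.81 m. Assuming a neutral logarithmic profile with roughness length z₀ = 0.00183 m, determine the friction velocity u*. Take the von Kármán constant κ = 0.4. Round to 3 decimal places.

Log law: V(z) = (u*/κ) · ln(z/z₀) ⇒ u* = κ · V / ln(z/z₀)
u* = 0.4 × 13.3 / ln(2.81/0.00183) = 0.4 × 13.3 / 7.3366
   = 5.3200 / 7.3366 = 0.7251 m/s

u* ≈ 0.725 m/s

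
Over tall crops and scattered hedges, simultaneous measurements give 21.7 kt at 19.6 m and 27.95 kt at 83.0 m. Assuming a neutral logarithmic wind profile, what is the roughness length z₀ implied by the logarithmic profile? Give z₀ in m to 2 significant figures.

Log law: V(z) ∝ ln(z/z₀). With r = V₁/V₂ = 21.7/27.95 = 0.77639,
r · ln(z₂/z₀) = ln(z₁/z₀) ⇒ ln z₀ = (ln z₁ − r·ln z₂)/(1 − r)
ln z₀ = (2.97553 − 0.77639×4.41884) / 0.22361 = -2.0356
z₀ = exp(-2.0356) = 0.1306 m

z₀ ≈ 0.13 m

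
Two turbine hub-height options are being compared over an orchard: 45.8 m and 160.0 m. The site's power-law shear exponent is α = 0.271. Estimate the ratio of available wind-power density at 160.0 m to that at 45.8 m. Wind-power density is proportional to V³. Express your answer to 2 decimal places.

Speed ratio: V_B/V_A = (z_B/z_A)^α = (160.0/45.8)^0.271 = (3.4934)^0.271 = 1.40353
Power-density ratio: P_B/P_A = (V_B/V_A)³ = (1.40353)³ = 2.76481

2.76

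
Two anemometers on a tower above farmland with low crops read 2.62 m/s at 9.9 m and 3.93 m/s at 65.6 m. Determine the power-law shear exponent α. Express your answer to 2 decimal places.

Power law: V₂/V₁ = (z₂/z₁)^α ⇒ α = ln(V₂/V₁) / ln(z₂/z₁)
α = ln(3.93/2.62) / ln(65.6/9.9) = ln(1.5000) / ln(6.6263)
  = 0.40547 / 1.89104 = 0.21441

α ≈ 0.21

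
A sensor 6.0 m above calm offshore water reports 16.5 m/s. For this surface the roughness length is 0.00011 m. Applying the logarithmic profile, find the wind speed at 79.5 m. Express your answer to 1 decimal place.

20.4 m/s

Log law: V(z) ∝ ln(z/z₀), so V₂/V₁ = ln(z₂/z₀) / ln(z₁/z₀).
ln(79.5/0.00011) = 13.4908, ln(6.0/0.00011) = 10.9068
V₂ = 16.5 × 13.4908/10.9068 = 16.5 × 1.2369 = 20.4091 m/s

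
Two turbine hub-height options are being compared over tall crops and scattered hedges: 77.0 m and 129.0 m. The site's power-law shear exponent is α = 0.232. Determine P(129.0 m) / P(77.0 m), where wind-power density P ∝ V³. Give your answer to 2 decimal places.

Speed ratio: V_B/V_A = (z_B/z_A)^α = (129.0/77.0)^0.232 = (1.6753)^0.232 = 1.12717
Power-density ratio: P_B/P_A = (V_B/V_A)³ = (1.12717)³ = 1.43210

1.43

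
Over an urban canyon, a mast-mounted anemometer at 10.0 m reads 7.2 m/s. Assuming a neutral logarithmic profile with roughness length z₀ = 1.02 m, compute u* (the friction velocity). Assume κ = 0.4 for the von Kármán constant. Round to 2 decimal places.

Log law: V(z) = (u*/κ) · ln(z/z₀) ⇒ u* = κ · V / ln(z/z₀)
u* = 0.4 × 7.2 / ln(10.0/1.02) = 0.4 × 7.2 / 2.2828
   = 2.8800 / 2.2828 = 1.2616 m/s

u* ≈ 1.26 m/s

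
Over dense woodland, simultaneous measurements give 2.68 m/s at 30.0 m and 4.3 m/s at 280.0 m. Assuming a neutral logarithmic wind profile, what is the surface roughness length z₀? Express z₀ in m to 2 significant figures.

Log law: V(z) ∝ ln(z/z₀). With r = V₁/V₂ = 2.68/4.3 = 0.62326,
r · ln(z₂/z₀) = ln(z₁/z₀) ⇒ ln z₀ = (ln z₁ − r·ln z₂)/(1 − r)
ln z₀ = (3.40120 − 0.62326×5.63479) / 0.37674 = -0.2939
z₀ = exp(-0.2939) = 0.7454 m

z₀ ≈ 0.75 m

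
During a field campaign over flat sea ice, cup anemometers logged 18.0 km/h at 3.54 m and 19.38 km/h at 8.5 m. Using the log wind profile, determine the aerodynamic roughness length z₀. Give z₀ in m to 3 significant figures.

z₀ ≈ 0.0000386 m

Log law: V(z) ∝ ln(z/z₀). With r = V₁/V₂ = 18.0/19.38 = 0.92879,
r · ln(z₂/z₀) = ln(z₁/z₀) ⇒ ln z₀ = (ln z₁ − r·ln z₂)/(1 − r)
ln z₀ = (1.26413 − 0.92879×2.14007) / 0.07121 = -10.1612
z₀ = exp(-10.1612) = 0.00003864 m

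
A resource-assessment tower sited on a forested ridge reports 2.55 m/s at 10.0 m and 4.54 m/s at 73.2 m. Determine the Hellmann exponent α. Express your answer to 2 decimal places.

α ≈ 0.29

Power law: V₂/V₁ = (z₂/z₁)^α ⇒ α = ln(V₂/V₁) / ln(z₂/z₁)
α = ln(4.54/2.55) / ln(73.2/10.0) = ln(1.7804) / ln(7.3200)
  = 0.57683 / 1.99061 = 0.28978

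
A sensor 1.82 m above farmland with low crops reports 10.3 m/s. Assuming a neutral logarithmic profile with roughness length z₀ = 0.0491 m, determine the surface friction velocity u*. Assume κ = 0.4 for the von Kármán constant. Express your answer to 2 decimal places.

Log law: V(z) = (u*/κ) · ln(z/z₀) ⇒ u* = κ · V / ln(z/z₀)
u* = 0.4 × 10.3 / ln(1.82/0.0491) = 0.4 × 10.3 / 3.6127
   = 4.1200 / 3.6127 = 1.1404 m/s

u* ≈ 1.14 m/s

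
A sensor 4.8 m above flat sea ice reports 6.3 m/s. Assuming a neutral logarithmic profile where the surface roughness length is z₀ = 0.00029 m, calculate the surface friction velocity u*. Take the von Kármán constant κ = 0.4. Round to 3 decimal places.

Log law: V(z) = (u*/κ) · ln(z/z₀) ⇒ u* = κ · V / ln(z/z₀)
u* = 0.4 × 6.3 / ln(4.8/0.00029) = 0.4 × 6.3 / 9.7142
   = 2.5200 / 9.7142 = 0.2594 m/s

u* ≈ 0.259 m/s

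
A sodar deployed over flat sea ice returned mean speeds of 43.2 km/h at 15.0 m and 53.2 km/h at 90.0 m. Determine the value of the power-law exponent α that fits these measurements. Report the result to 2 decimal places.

Power law: V₂/V₁ = (z₂/z₁)^α ⇒ α = ln(V₂/V₁) / ln(z₂/z₁)
α = ln(53.2/43.2) / ln(90.0/15.0) = ln(1.2315) / ln(6.0000)
  = 0.20822 / 1.79176 = 0.11621

α ≈ 0.12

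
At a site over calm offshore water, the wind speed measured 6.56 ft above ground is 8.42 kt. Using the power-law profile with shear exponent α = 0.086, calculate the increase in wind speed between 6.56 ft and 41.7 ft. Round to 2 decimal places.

1.45 kt

Power law: V₂ = V₁ · (z₂/z₁)^α = 8.42 × (6.3567)^0.086 = 9.8717 kt
ΔV = 9.8717 − 8.42 = 1.4517 kt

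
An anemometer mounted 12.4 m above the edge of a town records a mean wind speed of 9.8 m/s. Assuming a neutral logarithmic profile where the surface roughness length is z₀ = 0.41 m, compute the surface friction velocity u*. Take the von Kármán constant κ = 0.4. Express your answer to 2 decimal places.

u* ≈ 1.15 m/s

Log law: V(z) = (u*/κ) · ln(z/z₀) ⇒ u* = κ · V / ln(z/z₀)
u* = 0.4 × 9.8 / ln(12.4/0.41) = 0.4 × 9.8 / 3.4093
   = 3.9200 / 3.4093 = 1.1498 m/s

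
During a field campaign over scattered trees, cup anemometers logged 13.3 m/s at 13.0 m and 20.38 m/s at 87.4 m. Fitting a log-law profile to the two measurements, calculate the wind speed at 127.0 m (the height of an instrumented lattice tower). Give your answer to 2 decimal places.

Log law: V ∝ ln(z/z₀). From the pair, with r = V₁/V₂ = 0.65260,
ln z₀ = (ln z₁ − r·ln z₂)/(1 − r) = (2.5649 − 0.65260×4.4705)/0.34740 = -1.0147 → z₀ = 0.3625 m
V₃ = V₁ · ln(z₃/z₀)/ln(z₁/z₀) = 13.3 × 5.8589/3.5796 = 21.7684 m/s

21.77 m/s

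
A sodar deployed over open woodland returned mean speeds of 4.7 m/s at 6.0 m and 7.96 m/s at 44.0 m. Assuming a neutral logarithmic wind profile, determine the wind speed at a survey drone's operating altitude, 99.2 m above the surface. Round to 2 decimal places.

9.29 m/s

Log law: V ∝ ln(z/z₀). From the pair, with r = V₁/V₂ = 0.59045,
ln z₀ = (ln z₁ − r·ln z₂)/(1 − r) = (1.7918 − 0.59045×3.7842)/0.40955 = -1.0808 → z₀ = 0.3393 m
V₃ = V₁ · ln(z₃/z₀)/ln(z₁/z₀) = 4.7 × 5.6779/2.8725 = 9.2901 m/s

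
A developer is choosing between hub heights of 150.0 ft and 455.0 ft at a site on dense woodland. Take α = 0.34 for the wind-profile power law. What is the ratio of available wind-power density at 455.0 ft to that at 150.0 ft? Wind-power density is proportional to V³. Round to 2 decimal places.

3.10

Speed ratio: V_B/V_A = (z_B/z_A)^α = (455.0/150.0)^0.34 = (3.0333)^0.34 = 1.45832
Power-density ratio: P_B/P_A = (V_B/V_A)³ = (1.45832)³ = 3.10141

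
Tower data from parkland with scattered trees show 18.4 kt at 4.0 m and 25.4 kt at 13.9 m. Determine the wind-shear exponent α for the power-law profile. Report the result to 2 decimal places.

α ≈ 0.26

Power law: V₂/V₁ = (z₂/z₁)^α ⇒ α = ln(V₂/V₁) / ln(z₂/z₁)
α = ln(25.4/18.4) / ln(13.9/4.0) = ln(1.3804) / ln(3.4750)
  = 0.32240 / 1.24559 = 0.25883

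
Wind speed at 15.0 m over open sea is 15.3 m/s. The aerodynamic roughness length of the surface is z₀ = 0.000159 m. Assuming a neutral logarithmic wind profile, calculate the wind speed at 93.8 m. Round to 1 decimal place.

17.7 m/s

Log law: V(z) ∝ ln(z/z₀), so V₂/V₁ = ln(z₂/z₀) / ln(z₁/z₀).
ln(93.8/0.000159) = 13.2878, ln(15.0/0.000159) = 11.4547
V₂ = 15.3 × 13.2878/11.4547 = 15.3 × 1.1600 = 17.7485 m/s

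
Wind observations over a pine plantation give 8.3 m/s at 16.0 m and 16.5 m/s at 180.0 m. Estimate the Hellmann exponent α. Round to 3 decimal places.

Power law: V₂/V₁ = (z₂/z₁)^α ⇒ α = ln(V₂/V₁) / ln(z₂/z₁)
α = ln(16.5/8.3) / ln(180.0/16.0) = ln(1.9880) / ln(11.2500)
  = 0.68710 / 2.42037 = 0.28388

α ≈ 0.284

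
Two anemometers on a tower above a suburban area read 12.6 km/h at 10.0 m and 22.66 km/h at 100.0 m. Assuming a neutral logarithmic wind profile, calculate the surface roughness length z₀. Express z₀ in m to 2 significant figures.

z₀ ≈ 0.56 m

Log law: V(z) ∝ ln(z/z₀). With r = V₁/V₂ = 12.6/22.66 = 0.55605,
r · ln(z₂/z₀) = ln(z₁/z₀) ⇒ ln z₀ = (ln z₁ − r·ln z₂)/(1 − r)
ln z₀ = (2.30259 − 0.55605×4.60517) / 0.44395 = -0.5814
z₀ = exp(-0.5814) = 0.5591 m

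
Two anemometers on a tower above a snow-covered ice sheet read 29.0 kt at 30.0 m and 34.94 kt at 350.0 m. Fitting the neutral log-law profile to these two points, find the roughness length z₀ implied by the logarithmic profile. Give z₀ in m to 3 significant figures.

Log law: V(z) ∝ ln(z/z₀). With r = V₁/V₂ = 29.0/34.94 = 0.82999,
r · ln(z₂/z₀) = ln(z₁/z₀) ⇒ ln z₀ = (ln z₁ − r·ln z₂)/(1 − r)
ln z₀ = (3.40120 − 0.82999×5.85793) / 0.17001 = -8.5930
z₀ = exp(-8.5930) = 0.0001854 m

z₀ ≈ 0.000185 m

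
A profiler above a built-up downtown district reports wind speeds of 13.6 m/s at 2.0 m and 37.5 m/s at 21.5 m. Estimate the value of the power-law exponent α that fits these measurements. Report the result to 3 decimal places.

Power law: V₂/V₁ = (z₂/z₁)^α ⇒ α = ln(V₂/V₁) / ln(z₂/z₁)
α = ln(37.5/13.6) / ln(21.5/2.0) = ln(2.7574) / ln(10.7500)
  = 1.01427 / 2.37491 = 0.42708

α ≈ 0.427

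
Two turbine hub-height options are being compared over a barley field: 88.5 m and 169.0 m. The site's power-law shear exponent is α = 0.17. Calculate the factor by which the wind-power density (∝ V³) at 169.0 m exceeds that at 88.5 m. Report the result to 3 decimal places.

1.391

Speed ratio: V_B/V_A = (z_B/z_A)^α = (169.0/88.5)^0.17 = (1.9096)^0.17 = 1.11625
Power-density ratio: P_B/P_A = (V_B/V_A)³ = (1.11625)³ = 1.39085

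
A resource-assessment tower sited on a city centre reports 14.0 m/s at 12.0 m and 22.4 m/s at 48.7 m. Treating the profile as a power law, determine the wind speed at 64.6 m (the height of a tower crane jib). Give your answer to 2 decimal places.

24.63 m/s

First find α: α = ln(V₂/V₁)/ln(z₂/z₁) = ln(22.4/14.0)/ln(48.7/12.0) = 0.47000/1.40077 = 0.3355
Extrapolate from 48.7 m to 64.6 m: V₃ = 22.4 × (64.6/48.7)^0.3355 = 22.4 × 1.0994 = 24.6274 m/s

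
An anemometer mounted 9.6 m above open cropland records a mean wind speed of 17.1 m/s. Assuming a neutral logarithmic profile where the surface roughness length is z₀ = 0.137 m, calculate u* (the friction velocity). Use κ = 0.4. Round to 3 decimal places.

Log law: V(z) = (u*/κ) · ln(z/z₀) ⇒ u* = κ · V / ln(z/z₀)
u* = 0.4 × 17.1 / ln(9.6/0.137) = 0.4 × 17.1 / 4.2495
   = 6.8400 / 4.2495 = 1.6096 m/s

u* ≈ 1.610 m/s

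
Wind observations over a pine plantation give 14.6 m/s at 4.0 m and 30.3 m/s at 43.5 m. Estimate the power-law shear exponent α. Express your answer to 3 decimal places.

Power law: V₂/V₁ = (z₂/z₁)^α ⇒ α = ln(V₂/V₁) / ln(z₂/z₁)
α = ln(30.3/14.6) / ln(43.5/4.0) = ln(2.0753) / ln(10.8750)
  = 0.73013 / 2.38647 = 0.30594

α ≈ 0.306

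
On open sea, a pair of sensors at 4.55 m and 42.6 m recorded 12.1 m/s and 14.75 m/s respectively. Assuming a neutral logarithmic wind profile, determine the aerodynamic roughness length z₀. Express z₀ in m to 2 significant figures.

z₀ ≈ 0.00017 m

Log law: V(z) ∝ ln(z/z₀). With r = V₁/V₂ = 12.1/14.75 = 0.82034,
r · ln(z₂/z₀) = ln(z₁/z₀) ⇒ ln z₀ = (ln z₁ − r·ln z₂)/(1 − r)
ln z₀ = (1.51513 − 0.82034×3.75185) / 0.17966 = -8.6979
z₀ = exp(-8.6979) = 0.0001669 m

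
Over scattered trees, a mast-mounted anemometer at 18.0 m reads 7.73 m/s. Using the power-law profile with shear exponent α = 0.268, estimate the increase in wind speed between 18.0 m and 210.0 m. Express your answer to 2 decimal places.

Power law: V₂ = V₁ · (z₂/z₁)^α = 7.73 × (11.6667)^0.268 = 14.9321 m/s
ΔV = 14.9321 − 7.73 = 7.2021 m/s

7.20 m/s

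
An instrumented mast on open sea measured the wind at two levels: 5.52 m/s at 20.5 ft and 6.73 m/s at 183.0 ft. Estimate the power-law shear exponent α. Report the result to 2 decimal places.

α ≈ 0.09

Power law: V₂/V₁ = (z₂/z₁)^α ⇒ α = ln(V₂/V₁) / ln(z₂/z₁)
α = ln(6.73/5.52) / ln(183.0/20.5) = ln(1.2192) / ln(8.9268)
  = 0.19820 / 2.18906 = 0.09054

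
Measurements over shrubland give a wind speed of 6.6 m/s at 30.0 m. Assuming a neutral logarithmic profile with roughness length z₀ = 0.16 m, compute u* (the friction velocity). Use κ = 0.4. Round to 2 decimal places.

u* ≈ 0.50 m/s

Log law: V(z) = (u*/κ) · ln(z/z₀) ⇒ u* = κ · V / ln(z/z₀)
u* = 0.4 × 6.6 / ln(30.0/0.16) = 0.4 × 6.6 / 5.2338
   = 2.6400 / 5.2338 = 0.5044 m/s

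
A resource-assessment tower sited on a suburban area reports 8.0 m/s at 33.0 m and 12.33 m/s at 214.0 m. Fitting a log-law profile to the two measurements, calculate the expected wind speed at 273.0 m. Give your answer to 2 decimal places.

12.89 m/s

Log law: V ∝ ln(z/z₀). From the pair, with r = V₁/V₂ = 0.64882,
ln z₀ = (ln z₁ − r·ln z₂)/(1 − r) = (3.4965 − 0.64882×5.3660)/0.35118 = 0.0425 → z₀ = 1.043 m
V₃ = V₁ · ln(z₃/z₀)/ln(z₁/z₀) = 8.0 × 5.5669/3.4540 = 12.8940 m/s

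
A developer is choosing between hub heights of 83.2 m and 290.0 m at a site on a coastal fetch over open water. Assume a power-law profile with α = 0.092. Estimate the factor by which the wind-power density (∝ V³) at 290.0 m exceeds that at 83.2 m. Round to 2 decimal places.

1.41

Speed ratio: V_B/V_A = (z_B/z_A)^α = (290.0/83.2)^0.092 = (3.4856)^0.092 = 1.12173
Power-density ratio: P_B/P_A = (V_B/V_A)³ = (1.12173)³ = 1.41146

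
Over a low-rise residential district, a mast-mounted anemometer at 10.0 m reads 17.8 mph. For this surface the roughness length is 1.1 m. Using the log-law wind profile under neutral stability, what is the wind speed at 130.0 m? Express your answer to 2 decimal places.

38.48 mph

Log law: V(z) ∝ ln(z/z₀), so V₂/V₁ = ln(z₂/z₀) / ln(z₁/z₀).
ln(130.0/1.1) = 4.7722, ln(10.0/1.1) = 2.2073
V₂ = 17.8 × 4.7722/2.2073 = 17.8 × 2.1620 = 38.4844 mph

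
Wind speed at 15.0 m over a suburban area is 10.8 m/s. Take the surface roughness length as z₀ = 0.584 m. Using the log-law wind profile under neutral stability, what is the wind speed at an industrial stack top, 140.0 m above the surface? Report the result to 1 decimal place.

18.2 m/s

Log law: V(z) ∝ ln(z/z₀), so V₂/V₁ = ln(z₂/z₀) / ln(z₁/z₀).
ln(140.0/0.584) = 5.4795, ln(15.0/0.584) = 3.2459
V₂ = 10.8 × 5.4795/3.2459 = 10.8 × 1.6881 = 18.2318 m/s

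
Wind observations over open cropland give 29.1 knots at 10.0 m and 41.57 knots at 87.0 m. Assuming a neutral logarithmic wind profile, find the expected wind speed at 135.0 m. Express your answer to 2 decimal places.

44.10 knots

Log law: V ∝ ln(z/z₀). From the pair, with r = V₁/V₂ = 0.70002,
ln z₀ = (ln z₁ − r·ln z₂)/(1 − r) = (2.3026 − 0.70002×4.4659)/0.29998 = -2.7457 → z₀ = 0.06420 m
V₃ = V₁ · ln(z₃/z₀)/ln(z₁/z₀) = 29.1 × 7.6510/5.0483 = 44.1026 knots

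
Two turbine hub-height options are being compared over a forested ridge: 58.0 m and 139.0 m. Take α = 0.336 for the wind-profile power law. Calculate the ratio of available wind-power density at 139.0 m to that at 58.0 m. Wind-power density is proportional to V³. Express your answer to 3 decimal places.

Speed ratio: V_B/V_A = (z_B/z_A)^α = (139.0/58.0)^0.336 = (2.3966)^0.336 = 1.34135
Power-density ratio: P_B/P_A = (V_B/V_A)³ = (1.34135)³ = 2.41337

2.413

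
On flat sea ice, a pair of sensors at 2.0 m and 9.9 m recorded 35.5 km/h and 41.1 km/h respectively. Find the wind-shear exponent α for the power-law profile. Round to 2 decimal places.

α ≈ 0.09

Power law: V₂/V₁ = (z₂/z₁)^α ⇒ α = ln(V₂/V₁) / ln(z₂/z₁)
α = ln(41.1/35.5) / ln(9.9/2.0) = ln(1.1577) / ln(4.9500)
  = 0.14648 / 1.59939 = 0.09158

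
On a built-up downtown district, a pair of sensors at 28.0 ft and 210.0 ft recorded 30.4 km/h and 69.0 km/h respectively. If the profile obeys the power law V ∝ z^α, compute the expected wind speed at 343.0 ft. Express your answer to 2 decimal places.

84.24 km/h

First find α: α = ln(V₂/V₁)/ln(z₂/z₁) = ln(69.0/30.4)/ln(210.0/28.0) = 0.81966/2.01490 = 0.4068
Extrapolate from 210.0 ft to 343.0 ft: V₃ = 69.0 × (343.0/210.0)^0.4068 = 69.0 × 1.2209 = 84.2419 km/h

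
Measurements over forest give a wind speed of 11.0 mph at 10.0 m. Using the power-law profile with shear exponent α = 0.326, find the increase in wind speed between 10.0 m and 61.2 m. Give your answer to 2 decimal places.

Power law: V₂ = V₁ · (z₂/z₁)^α = 11.0 × (6.1200)^0.326 = 19.8552 mph
ΔV = 19.8552 − 11.0 = 8.8552 mph

8.86 mph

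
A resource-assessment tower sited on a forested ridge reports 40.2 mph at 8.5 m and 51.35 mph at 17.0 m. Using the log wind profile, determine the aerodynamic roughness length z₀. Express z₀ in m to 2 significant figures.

Log law: V(z) ∝ ln(z/z₀). With r = V₁/V₂ = 40.2/51.35 = 0.78286,
r · ln(z₂/z₀) = ln(z₁/z₀) ⇒ ln z₀ = (ln z₁ − r·ln z₂)/(1 − r)
ln z₀ = (2.14007 − 0.78286×2.83321) / 0.21714 = -0.3590
z₀ = exp(-0.3590) = 0.6984 m

z₀ ≈ 0.70 m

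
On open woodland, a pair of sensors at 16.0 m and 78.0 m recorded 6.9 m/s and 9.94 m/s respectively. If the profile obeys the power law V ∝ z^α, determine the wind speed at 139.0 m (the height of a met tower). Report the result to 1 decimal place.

First find α: α = ln(V₂/V₁)/ln(z₂/z₁) = ln(9.94/6.9)/ln(78.0/16.0) = 0.36505/1.58412 = 0.2304
Extrapolate from 78.0 m to 139.0 m: V₃ = 9.94 × (139.0/78.0)^0.2304 = 9.94 × 1.1424 = 11.3556 m/s

11.4 m/s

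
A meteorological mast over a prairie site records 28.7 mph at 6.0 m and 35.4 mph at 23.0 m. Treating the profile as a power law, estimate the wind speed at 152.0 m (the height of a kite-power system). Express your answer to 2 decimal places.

47.54 mph

First find α: α = ln(V₂/V₁)/ln(z₂/z₁) = ln(35.4/28.7)/ln(23.0/6.0) = 0.20981/1.34373 = 0.1561
Extrapolate from 23.0 m to 152.0 m: V₃ = 35.4 × (152.0/23.0)^0.1561 = 35.4 × 1.3429 = 47.5399 mph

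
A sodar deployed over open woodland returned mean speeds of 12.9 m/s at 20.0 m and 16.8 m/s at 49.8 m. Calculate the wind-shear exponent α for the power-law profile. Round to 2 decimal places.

Power law: V₂/V₁ = (z₂/z₁)^α ⇒ α = ln(V₂/V₁) / ln(z₂/z₁)
α = ln(16.8/12.9) / ln(49.8/20.0) = ln(1.3023) / ln(2.4900)
  = 0.26415 / 0.91228 = 0.28955

α ≈ 0.29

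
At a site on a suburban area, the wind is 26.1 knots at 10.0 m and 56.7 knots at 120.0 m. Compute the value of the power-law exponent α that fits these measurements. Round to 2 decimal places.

α ≈ 0.31

Power law: V₂/V₁ = (z₂/z₁)^α ⇒ α = ln(V₂/V₁) / ln(z₂/z₁)
α = ln(56.7/26.1) / ln(120.0/10.0) = ln(2.1724) / ln(12.0000)
  = 0.77584 / 2.48491 = 0.31222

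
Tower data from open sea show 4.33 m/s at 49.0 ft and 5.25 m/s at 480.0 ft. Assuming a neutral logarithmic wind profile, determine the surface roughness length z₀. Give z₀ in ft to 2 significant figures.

z₀ ≈ 0.0011 ft

Log law: V(z) ∝ ln(z/z₀). With r = V₁/V₂ = 4.33/5.25 = 0.82476,
r · ln(z₂/z₀) = ln(z₁/z₀) ⇒ ln z₀ = (ln z₁ − r·ln z₂)/(1 − r)
ln z₀ = (3.89182 − 0.82476×6.17379) / 0.17524 = -6.8483
z₀ = exp(-6.8483) = 0.001061 ft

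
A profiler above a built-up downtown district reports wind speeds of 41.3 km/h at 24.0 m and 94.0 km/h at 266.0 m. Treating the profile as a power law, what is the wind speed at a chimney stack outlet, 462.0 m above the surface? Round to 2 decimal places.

First find α: α = ln(V₂/V₁)/ln(z₂/z₁) = ln(94.0/41.3)/ln(266.0/24.0) = 0.82243/2.40544 = 0.3419
Extrapolate from 266.0 m to 462.0 m: V₃ = 94.0 × (462.0/266.0)^0.3419 = 94.0 × 1.2077 = 113.5280 km/h

113.53 km/h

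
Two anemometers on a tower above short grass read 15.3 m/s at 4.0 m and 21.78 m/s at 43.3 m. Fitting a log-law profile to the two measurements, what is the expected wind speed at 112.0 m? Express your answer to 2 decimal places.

Log law: V ∝ ln(z/z₀). From the pair, with r = V₁/V₂ = 0.70248,
ln z₀ = (ln z₁ − r·ln z₂)/(1 − r) = (1.3863 − 0.70248×3.7682)/0.29752 = -4.2375 → z₀ = 0.01444 m
V₃ = V₁ · ln(z₃/z₀)/ln(z₁/z₀) = 15.3 × 8.9560/5.6238 = 24.3655 m/s

24.37 m/s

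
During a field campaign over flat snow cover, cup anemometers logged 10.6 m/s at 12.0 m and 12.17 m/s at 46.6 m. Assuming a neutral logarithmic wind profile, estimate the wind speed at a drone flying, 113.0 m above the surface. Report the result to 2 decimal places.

Log law: V ∝ ln(z/z₀). From the pair, with r = V₁/V₂ = 0.87099,
ln z₀ = (ln z₁ − r·ln z₂)/(1 − r) = (2.4849 − 0.87099×3.8416)/0.12901 = -6.6749 → z₀ = 0.001262 m
V₃ = V₁ · ln(z₃/z₀)/ln(z₁/z₀) = 10.6 × 11.4023/9.1598 = 13.1951 m/s

13.20 m/s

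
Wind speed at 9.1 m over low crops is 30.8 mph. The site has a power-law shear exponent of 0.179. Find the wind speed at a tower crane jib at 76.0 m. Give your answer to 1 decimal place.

45.0 mph

Power-law profile: V₂ = V₁ · (z₂/z₁)^α
V₂ = 30.8 × (76.0/9.1)^0.179 = 30.8 × (8.3516)^0.179
    = 30.8 × 1.4622 = 45.0348 mph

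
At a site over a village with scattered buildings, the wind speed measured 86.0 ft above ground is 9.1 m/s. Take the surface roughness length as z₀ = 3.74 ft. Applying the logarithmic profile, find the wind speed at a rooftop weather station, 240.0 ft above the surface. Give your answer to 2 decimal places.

12.08 m/s

Log law: V(z) ∝ ln(z/z₀), so V₂/V₁ = ln(z₂/z₀) / ln(z₁/z₀).
ln(240.0/3.74) = 4.1616, ln(86.0/3.74) = 3.1353
V₂ = 9.1 × 4.1616/3.1353 = 9.1 × 1.3273 = 12.0788 m/s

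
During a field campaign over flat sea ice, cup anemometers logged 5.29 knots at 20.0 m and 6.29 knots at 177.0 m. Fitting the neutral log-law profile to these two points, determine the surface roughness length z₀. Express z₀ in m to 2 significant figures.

Log law: V(z) ∝ ln(z/z₀). With r = V₁/V₂ = 5.29/6.29 = 0.84102,
r · ln(z₂/z₀) = ln(z₁/z₀) ⇒ ln z₀ = (ln z₁ − r·ln z₂)/(1 − r)
ln z₀ = (2.99573 − 0.84102×5.17615) / 0.15898 = -8.5387
z₀ = exp(-8.5387) = 0.0001957 m

z₀ ≈ 0.00020 m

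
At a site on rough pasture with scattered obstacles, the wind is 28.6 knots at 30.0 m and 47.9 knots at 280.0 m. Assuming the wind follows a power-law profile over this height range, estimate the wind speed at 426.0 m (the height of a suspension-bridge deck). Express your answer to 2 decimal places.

52.77 knots

First find α: α = ln(V₂/V₁)/ln(z₂/z₁) = ln(47.9/28.6)/ln(280.0/30.0) = 0.51571/2.23359 = 0.2309
Extrapolate from 280.0 m to 426.0 m: V₃ = 47.9 × (426.0/280.0)^0.2309 = 47.9 × 1.1017 = 52.7734 knots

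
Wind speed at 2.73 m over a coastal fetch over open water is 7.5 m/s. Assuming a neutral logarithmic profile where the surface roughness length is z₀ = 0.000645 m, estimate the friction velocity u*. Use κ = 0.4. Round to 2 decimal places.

u* ≈ 0.36 m/s

Log law: V(z) = (u*/κ) · ln(z/z₀) ⇒ u* = κ · V / ln(z/z₀)
u* = 0.4 × 7.5 / ln(2.73/0.000645) = 0.4 × 7.5 / 8.3506
   = 3.0000 / 8.3506 = 0.3593 m/s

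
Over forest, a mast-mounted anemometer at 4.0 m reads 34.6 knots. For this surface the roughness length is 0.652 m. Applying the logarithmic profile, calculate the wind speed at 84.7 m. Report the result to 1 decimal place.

92.8 knots

Log law: V(z) ∝ ln(z/z₀), so V₂/V₁ = ln(z₂/z₀) / ln(z₁/z₀).
ln(84.7/0.652) = 4.8668, ln(4.0/0.652) = 1.8140
V₂ = 34.6 × 4.8668/1.8140 = 34.6 × 2.6829 = 92.8290 knots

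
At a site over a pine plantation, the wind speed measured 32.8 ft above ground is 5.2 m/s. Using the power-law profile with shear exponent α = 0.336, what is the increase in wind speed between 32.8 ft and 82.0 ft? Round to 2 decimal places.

1.87 m/s

Power law: V₂ = V₁ · (z₂/z₁)^α = 5.2 × (2.5000)^0.336 = 7.0748 m/s
ΔV = 7.0748 − 5.2 = 1.8748 m/s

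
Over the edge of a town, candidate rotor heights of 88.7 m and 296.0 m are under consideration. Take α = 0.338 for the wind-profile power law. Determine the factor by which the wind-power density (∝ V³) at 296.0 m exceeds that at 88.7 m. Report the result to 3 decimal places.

Speed ratio: V_B/V_A = (z_B/z_A)^α = (296.0/88.7)^0.338 = (3.3371)^0.338 = 1.50279
Power-density ratio: P_B/P_A = (V_B/V_A)³ = (1.50279)³ = 3.39387

3.394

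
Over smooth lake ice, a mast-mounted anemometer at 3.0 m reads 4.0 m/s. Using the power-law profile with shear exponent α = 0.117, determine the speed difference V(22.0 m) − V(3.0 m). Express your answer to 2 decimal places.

Power law: V₂ = V₁ · (z₂/z₁)^α = 4.0 × (7.3333)^0.117 = 5.0501 m/s
ΔV = 5.0501 − 4.0 = 1.0501 m/s

1.05 m/s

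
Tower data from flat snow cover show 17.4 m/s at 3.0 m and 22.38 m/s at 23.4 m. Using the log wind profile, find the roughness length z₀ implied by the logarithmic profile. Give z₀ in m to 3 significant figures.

z₀ ≈ 0.00229 m

Log law: V(z) ∝ ln(z/z₀). With r = V₁/V₂ = 17.4/22.38 = 0.77748,
r · ln(z₂/z₀) = ln(z₁/z₀) ⇒ ln z₀ = (ln z₁ − r·ln z₂)/(1 − r)
ln z₀ = (1.09861 − 0.77748×3.15274) / 0.22252 = -6.0784
z₀ = exp(-6.0784) = 0.002292 m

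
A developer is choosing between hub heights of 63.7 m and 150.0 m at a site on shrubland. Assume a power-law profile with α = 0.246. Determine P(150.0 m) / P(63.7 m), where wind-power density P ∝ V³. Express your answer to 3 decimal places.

1.881

Speed ratio: V_B/V_A = (z_B/z_A)^α = (150.0/63.7)^0.246 = (2.3548)^0.246 = 1.23453
Power-density ratio: P_B/P_A = (V_B/V_A)³ = (1.23453)³ = 1.88148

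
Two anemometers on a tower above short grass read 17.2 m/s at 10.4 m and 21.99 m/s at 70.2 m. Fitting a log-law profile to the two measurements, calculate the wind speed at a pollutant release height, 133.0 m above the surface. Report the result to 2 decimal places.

23.59 m/s

Log law: V ∝ ln(z/z₀). From the pair, with r = V₁/V₂ = 0.78217,
ln z₀ = (ln z₁ − r·ln z₂)/(1 − r) = (2.3418 − 0.78217×4.2513)/0.21783 = -4.5150 → z₀ = 0.01094 m
V₃ = V₁ · ln(z₃/z₀)/ln(z₁/z₀) = 17.2 × 9.4054/6.8568 = 23.5929 m/s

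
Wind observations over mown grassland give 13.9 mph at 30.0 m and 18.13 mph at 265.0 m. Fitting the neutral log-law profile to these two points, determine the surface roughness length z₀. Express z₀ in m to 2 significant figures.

z₀ ≈ 0.023 m

Log law: V(z) ∝ ln(z/z₀). With r = V₁/V₂ = 13.9/18.13 = 0.76669,
r · ln(z₂/z₀) = ln(z₁/z₀) ⇒ ln z₀ = (ln z₁ − r·ln z₂)/(1 − r)
ln z₀ = (3.40120 − 0.76669×5.57973) / 0.23331 = -3.7576
z₀ = exp(-3.7576) = 0.02334 m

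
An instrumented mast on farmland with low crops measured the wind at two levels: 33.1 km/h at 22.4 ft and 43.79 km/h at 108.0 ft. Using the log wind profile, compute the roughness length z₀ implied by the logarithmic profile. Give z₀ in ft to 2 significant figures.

z₀ ≈ 0.17 ft

Log law: V(z) ∝ ln(z/z₀). With r = V₁/V₂ = 33.1/43.79 = 0.75588,
r · ln(z₂/z₀) = ln(z₁/z₀) ⇒ ln z₀ = (ln z₁ − r·ln z₂)/(1 − r)
ln z₀ = (3.10906 − 0.75588×4.68213) / 0.24412 = -1.7617
z₀ = exp(-1.7617) = 0.1717 ft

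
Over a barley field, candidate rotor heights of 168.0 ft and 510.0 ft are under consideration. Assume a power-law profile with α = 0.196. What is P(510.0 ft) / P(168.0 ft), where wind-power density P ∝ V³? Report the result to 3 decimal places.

1.921

Speed ratio: V_B/V_A = (z_B/z_A)^α = (510.0/168.0)^0.196 = (3.0357)^0.196 = 1.24315
Power-density ratio: P_B/P_A = (V_B/V_A)³ = (1.24315)³ = 1.92119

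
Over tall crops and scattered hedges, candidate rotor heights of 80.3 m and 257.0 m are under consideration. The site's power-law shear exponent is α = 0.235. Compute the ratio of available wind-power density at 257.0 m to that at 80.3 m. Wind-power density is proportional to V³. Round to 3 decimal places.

Speed ratio: V_B/V_A = (z_B/z_A)^α = (257.0/80.3)^0.235 = (3.2005)^0.235 = 1.31440
Power-density ratio: P_B/P_A = (V_B/V_A)³ = (1.31440)³ = 2.27080

2.271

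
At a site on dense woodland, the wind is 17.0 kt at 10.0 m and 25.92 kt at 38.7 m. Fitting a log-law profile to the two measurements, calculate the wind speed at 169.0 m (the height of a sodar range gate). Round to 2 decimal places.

Log law: V ∝ ln(z/z₀). From the pair, with r = V₁/V₂ = 0.65586,
ln z₀ = (ln z₁ − r·ln z₂)/(1 − r) = (2.3026 − 0.65586×3.6558)/0.34414 = -0.2765 → z₀ = 0.7584 m
V₃ = V₁ · ln(z₃/z₀)/ln(z₁/z₀) = 17.0 × 5.4064/2.5791 = 35.6363 kt

35.64 kt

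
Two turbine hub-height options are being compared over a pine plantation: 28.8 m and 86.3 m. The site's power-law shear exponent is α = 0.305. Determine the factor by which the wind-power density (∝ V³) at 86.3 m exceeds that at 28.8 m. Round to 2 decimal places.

2.73

Speed ratio: V_B/V_A = (z_B/z_A)^α = (86.3/28.8)^0.305 = (2.9965)^0.305 = 1.39755
Power-density ratio: P_B/P_A = (V_B/V_A)³ = (1.39755)³ = 2.72964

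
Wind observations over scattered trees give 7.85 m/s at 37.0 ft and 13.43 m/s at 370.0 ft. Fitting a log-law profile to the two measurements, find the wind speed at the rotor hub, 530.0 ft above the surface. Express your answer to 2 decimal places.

Log law: V ∝ ln(z/z₀). From the pair, with r = V₁/V₂ = 0.58451,
ln z₀ = (ln z₁ − r·ln z₂)/(1 − r) = (3.6109 − 0.58451×5.9135)/0.41549 = 0.3716 → z₀ = 1.450 ft
V₃ = V₁ · ln(z₃/z₀)/ln(z₁/z₀) = 7.85 × 5.9013/3.2393 = 14.3009 m/s

14.30 m/s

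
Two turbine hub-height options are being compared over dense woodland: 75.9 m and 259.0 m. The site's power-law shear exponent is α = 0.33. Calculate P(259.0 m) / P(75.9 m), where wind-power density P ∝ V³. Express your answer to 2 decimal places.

3.37

Speed ratio: V_B/V_A = (z_B/z_A)^α = (259.0/75.9)^0.33 = (3.4124)^0.33 = 1.49937
Power-density ratio: P_B/P_A = (V_B/V_A)³ = (1.49937)³ = 3.37076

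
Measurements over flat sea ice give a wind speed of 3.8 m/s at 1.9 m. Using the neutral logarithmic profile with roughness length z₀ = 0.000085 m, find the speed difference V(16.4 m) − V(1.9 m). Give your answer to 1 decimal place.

Log law: V₂ = V₁ · ln(z₂/z₀)/ln(z₁/z₀) = 3.8 × 12.1701/10.0147 = 4.6179 m/s
ΔV = 4.6179 − 3.8 = 0.8179 m/s

0.8 m/s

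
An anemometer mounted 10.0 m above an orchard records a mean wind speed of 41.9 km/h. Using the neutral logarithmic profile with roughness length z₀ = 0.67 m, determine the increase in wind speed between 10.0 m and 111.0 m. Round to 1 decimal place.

Log law: V₂ = V₁ · ln(z₂/z₀)/ln(z₁/z₀) = 41.9 × 5.1100/2.7031 = 79.2099 km/h
ΔV = 79.2099 − 41.9 = 37.3099 km/h

37.3 km/h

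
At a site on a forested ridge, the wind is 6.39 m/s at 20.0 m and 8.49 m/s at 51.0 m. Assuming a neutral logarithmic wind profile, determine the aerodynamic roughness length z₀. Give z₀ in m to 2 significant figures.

Log law: V(z) ∝ ln(z/z₀). With r = V₁/V₂ = 6.39/8.49 = 0.75265,
r · ln(z₂/z₀) = ln(z₁/z₀) ⇒ ln z₀ = (ln z₁ − r·ln z₂)/(1 − r)
ln z₀ = (2.99573 − 0.75265×3.93183) / 0.24735 = 0.1473
z₀ = exp(0.1473) = 1.159 m

z₀ ≈ 1.2 m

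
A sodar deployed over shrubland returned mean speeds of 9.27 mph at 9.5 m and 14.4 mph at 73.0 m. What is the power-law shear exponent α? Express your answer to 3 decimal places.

Power law: V₂/V₁ = (z₂/z₁)^α ⇒ α = ln(V₂/V₁) / ln(z₂/z₁)
α = ln(14.4/9.27) / ln(73.0/9.5) = ln(1.5534) / ln(7.6842)
  = 0.44044 / 2.03917 = 0.21599

α ≈ 0.216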